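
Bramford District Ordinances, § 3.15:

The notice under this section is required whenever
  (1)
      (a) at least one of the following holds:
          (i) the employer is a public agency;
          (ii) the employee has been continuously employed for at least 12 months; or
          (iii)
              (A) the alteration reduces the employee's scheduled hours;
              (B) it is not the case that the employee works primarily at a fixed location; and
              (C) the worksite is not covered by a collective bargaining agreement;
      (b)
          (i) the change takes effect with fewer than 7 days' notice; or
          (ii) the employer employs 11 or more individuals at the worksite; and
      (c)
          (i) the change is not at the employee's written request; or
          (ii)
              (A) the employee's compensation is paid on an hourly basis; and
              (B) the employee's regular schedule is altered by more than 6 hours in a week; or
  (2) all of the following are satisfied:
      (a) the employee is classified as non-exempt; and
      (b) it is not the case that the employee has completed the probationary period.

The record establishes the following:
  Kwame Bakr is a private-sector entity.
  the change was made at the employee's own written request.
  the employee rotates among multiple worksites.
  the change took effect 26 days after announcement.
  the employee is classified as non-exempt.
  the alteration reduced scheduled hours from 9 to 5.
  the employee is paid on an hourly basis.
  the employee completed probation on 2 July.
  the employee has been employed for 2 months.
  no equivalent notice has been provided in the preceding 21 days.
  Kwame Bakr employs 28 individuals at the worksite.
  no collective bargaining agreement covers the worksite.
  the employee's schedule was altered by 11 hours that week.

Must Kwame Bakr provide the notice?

(i) public agency — fails.
(ii) tenure ≥ 12 mo. — fails.
(A) hours reduced — satisfied.
(B) not (fixed location) — met.
(C) no CBA — satisfied.
(iii) = T AND T AND T = true.
(a) = F OR F OR T = true.
(i) < 7 days' notice — fails.
(ii) ≥ 11 at site — satisfied.
So (b) is satisfied (F OR T).
(i) not employee-requested — not met.
(A) hourly-paid — holds.
(B) schedule shift > 6h — met.
(ii) = T AND T = true.
(c): F OR T → true.
(1) = T AND T AND T = true.
(a) non-exempt — met.
(b) not (past probation) — not satisfied.
(2): T AND F → false.
Overall = T OR F = true.

Yes — required.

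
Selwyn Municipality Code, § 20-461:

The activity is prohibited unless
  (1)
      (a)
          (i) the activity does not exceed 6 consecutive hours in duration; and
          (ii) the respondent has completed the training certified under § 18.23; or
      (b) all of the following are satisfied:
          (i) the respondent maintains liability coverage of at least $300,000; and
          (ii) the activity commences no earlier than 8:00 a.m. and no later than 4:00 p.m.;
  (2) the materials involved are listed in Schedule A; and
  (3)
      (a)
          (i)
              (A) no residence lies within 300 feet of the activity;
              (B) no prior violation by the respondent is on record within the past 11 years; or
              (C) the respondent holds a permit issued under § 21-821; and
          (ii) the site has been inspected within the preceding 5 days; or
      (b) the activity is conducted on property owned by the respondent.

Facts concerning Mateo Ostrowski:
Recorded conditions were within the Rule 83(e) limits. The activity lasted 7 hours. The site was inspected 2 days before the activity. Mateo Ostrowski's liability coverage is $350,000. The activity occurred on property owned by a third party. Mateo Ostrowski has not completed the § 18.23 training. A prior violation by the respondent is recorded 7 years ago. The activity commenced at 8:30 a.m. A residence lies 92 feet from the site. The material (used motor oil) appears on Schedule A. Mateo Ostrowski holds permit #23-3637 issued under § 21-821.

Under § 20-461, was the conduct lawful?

Yes — lawful.

(i) ≤ 6 hrs duration — fails.
(ii) training certified — fails.
So (a) is not satisfied (F AND F).
(i) coverage ≥ $300,000 — met.
(ii) start within hours — satisfied.
(b) = T AND T = true.
(1): F OR T → true.
(2) Schedule A material — holds.
(A) no residence in 300 ft — not met.
(B) no prior violation — not satisfied.
(C) holds permit — satisfied.
(i): F OR F OR T → true.
(ii) site inspected — holds.
(a) = T AND T = true.
(b) own property — not satisfied.
So (3) is satisfied (T OR F).
Overall: T AND T AND T → true.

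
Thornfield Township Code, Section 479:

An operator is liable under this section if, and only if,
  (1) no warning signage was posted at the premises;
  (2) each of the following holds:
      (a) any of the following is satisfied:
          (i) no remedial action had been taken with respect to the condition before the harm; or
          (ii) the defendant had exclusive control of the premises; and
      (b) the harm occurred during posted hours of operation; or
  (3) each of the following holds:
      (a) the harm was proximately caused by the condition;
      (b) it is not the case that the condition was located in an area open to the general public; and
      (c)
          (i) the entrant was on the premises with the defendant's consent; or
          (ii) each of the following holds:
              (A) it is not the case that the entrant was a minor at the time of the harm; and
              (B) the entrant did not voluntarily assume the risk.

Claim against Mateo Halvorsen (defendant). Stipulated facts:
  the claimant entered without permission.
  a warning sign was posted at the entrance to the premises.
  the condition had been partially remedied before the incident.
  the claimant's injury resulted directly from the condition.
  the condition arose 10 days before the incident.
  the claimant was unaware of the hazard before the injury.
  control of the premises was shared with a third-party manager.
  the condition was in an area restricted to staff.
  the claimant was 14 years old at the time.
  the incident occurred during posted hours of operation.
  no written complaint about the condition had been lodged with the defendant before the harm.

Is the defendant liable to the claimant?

(1) no signage posted — not satisfied.
(i) no remedial action — fails.
(ii) exclusive control — not satisfied.
(a) = F OR F = false.
(b) during posted hours — holds.
(2) = F AND T = false.
(a) proximate cause — met.
(b) not (public area) — satisfied.
(i) consent to enter — not met.
(A) not (entrant a minor) — fails.
(B) no assumed risk — holds.
(ii): F AND T → false.
So (c) is not satisfied (F OR F).
So (3) is not satisfied (T AND T AND F).
So Overall is not satisfied (F OR F OR F).

No — not liable.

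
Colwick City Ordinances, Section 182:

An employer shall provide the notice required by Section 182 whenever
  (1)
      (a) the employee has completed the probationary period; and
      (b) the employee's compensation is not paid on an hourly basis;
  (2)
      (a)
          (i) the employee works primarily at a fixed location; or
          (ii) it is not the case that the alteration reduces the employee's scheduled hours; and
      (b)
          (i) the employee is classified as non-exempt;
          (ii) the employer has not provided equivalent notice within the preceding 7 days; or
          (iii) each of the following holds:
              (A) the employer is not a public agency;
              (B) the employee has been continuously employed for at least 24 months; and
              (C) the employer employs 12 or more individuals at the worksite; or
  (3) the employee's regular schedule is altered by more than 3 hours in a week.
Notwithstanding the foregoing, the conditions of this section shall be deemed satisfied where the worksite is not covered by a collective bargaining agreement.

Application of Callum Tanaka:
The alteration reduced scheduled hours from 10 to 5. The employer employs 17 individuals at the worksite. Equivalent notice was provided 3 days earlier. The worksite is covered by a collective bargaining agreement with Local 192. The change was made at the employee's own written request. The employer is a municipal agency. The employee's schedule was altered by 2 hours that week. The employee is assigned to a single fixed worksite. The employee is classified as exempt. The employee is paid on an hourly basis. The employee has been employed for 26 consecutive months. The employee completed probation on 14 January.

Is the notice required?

(a) past probation — satisfied.
(b) not (hourly-paid) — fails.
(1) = T AND F = false.
(i) fixed location — satisfied.
(ii) not (hours reduced) — not met.
(a) = T OR F = true.
(i) non-exempt — fails.
(ii) no recent notice — fails.
(A) not (public agency) — not met.
(B) tenure ≥ 24 mo. — holds.
(C) ≥ 12 at site — met.
(iii) = F AND T AND T = false.
(b): F OR F OR F → false.
(2) = T AND F = false.
(3) schedule shift > 3h — not met.
Overall = F OR F OR F = false.
Exception (no CBA) — not satisfied.
Result: main false OR exception false → false.

No — not required.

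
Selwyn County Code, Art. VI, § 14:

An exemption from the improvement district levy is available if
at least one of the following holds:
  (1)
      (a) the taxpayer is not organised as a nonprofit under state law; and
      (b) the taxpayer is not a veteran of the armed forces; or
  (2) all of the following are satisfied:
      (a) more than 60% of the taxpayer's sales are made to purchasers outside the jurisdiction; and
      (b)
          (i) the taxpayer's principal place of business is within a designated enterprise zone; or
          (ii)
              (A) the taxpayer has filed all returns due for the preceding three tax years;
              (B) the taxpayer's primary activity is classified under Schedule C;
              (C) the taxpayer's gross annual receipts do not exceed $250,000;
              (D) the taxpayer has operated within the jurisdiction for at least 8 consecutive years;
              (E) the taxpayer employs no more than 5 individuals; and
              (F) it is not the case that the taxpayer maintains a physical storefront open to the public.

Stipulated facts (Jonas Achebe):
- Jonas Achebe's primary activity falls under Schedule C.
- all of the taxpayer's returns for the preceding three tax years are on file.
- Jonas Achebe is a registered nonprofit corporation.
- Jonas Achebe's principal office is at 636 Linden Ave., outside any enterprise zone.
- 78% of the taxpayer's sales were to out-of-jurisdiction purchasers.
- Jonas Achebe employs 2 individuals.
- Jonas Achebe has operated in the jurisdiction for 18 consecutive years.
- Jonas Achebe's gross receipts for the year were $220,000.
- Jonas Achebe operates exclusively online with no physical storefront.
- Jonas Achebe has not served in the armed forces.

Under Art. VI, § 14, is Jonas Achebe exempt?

(a) not (nonprofit) — fails.
(b) not (veteran) — holds.
(1): F AND T → false.
(a) >60% out-of-jur. sales — met.
(i) in enterprise zone — fails.
(A) returns current — holds.
(B) Schedule C activity — holds.
(C) receipts ≤ $250,000 — holds.
(D) ≥ 8 yrs in jurisdiction — holds.
(E) ≤ 5 employees — satisfied.
(F) not (has storefront) — satisfied.
(ii): T AND T AND T AND T AND T AND T → true.
(b) = F OR T = true.
(2) = T AND T = true.
Overall: F OR T → true.

Yes — exempt.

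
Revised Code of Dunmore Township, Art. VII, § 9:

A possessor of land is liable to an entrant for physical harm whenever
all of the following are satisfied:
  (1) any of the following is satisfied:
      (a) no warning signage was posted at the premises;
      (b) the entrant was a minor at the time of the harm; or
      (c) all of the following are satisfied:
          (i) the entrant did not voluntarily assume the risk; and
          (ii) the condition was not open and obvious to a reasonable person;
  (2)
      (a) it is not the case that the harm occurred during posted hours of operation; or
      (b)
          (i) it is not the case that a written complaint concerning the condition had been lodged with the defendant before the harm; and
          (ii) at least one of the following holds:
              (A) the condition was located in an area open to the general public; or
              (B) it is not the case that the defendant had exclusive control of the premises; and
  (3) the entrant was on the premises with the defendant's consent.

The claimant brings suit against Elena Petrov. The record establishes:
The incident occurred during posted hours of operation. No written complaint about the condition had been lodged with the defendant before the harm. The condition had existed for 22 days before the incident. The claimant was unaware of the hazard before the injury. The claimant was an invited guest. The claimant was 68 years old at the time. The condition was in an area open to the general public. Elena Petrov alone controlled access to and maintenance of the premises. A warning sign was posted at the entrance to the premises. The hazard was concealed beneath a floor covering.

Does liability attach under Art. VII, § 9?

(a) no signage posted — fails.
(b) entrant a minor — not satisfied.
(i) no assumed risk — holds.
(ii) not open/obvious — holds.
(c) = T AND T = true.
(1): F OR F OR T → true.
(a) not (during posted hours) — not met.
(i) not (complaint lodged) — met.
(A) public area — met.
(B) not (exclusive control) — fails.
(ii): T OR F → true.
(b): T AND T → true.
(2): F OR T → true.
(3) consent to enter — holds.
Overall: T AND T AND T → true.

Yes — liable.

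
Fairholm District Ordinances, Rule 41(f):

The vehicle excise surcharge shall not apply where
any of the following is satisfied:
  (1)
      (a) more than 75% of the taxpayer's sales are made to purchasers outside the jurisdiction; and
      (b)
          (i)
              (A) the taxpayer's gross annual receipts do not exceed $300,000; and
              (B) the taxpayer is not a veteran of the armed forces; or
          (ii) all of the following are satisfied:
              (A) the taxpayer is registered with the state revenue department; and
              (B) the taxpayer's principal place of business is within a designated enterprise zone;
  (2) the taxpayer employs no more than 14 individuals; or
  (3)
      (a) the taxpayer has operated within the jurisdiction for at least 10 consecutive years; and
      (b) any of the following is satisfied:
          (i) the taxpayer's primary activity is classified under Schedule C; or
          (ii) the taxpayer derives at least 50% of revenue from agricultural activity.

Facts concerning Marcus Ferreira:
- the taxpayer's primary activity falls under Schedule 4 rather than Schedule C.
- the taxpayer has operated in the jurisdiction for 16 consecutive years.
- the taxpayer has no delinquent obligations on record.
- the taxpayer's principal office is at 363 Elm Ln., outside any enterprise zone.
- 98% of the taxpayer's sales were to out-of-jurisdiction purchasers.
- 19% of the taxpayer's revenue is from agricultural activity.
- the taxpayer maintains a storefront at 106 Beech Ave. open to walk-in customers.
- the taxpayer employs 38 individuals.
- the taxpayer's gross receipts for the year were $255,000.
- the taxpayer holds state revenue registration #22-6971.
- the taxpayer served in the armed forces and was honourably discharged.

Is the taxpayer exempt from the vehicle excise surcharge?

No — not exempt.

(a) >75% out-of-jur. sales — satisfied.
(A) receipts ≤ $300,000 — holds.
(B) not (veteran) — not met.
So (i) is not satisfied (T AND F).
(A) state-registered — satisfied.
(B) in enterprise zone — not satisfied.
(ii) = T AND F = false.
So (b) is not satisfied (F OR F).
(1): T AND F → false.
(2) ≤ 14 employees — not met.
(a) ≥ 10 yrs in jurisdiction — met.
(i) Schedule C activity — not met.
(ii) ≥50% agricultural — not satisfied.
(b): F OR F → false.
(3) = T AND F = false.
So Overall is not satisfied (F OR F OR F).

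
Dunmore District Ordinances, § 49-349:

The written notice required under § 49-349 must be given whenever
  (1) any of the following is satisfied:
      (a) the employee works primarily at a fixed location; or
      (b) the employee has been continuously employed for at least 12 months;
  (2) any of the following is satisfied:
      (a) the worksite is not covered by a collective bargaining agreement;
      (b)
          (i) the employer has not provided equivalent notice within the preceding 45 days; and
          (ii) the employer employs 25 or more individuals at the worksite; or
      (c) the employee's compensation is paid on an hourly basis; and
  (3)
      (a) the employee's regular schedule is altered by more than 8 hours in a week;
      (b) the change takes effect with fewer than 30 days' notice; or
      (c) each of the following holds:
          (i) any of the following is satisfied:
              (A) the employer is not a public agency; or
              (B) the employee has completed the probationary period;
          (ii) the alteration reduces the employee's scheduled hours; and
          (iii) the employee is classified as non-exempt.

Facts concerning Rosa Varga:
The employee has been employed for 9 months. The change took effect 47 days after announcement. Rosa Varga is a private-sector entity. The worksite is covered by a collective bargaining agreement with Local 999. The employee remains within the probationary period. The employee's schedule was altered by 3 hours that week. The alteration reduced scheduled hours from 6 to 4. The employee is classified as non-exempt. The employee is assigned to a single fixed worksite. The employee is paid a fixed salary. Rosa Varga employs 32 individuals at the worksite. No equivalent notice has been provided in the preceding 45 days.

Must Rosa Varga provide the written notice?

Yes — required.

(a) fixed location — holds.
(b) tenure ≥ 12 mo. — fails.
So (1) is satisfied (T OR F).
(a) no CBA — not satisfied.
(i) no recent notice — satisfied.
(ii) ≥ 25 at site — satisfied.
So (b) is satisfied (T AND T).
(c) hourly-paid — not satisfied.
So (2) is satisfied (F OR T OR F).
(a) schedule shift > 8h — not met.
(b) < 30 days' notice — fails.
(A) not (public agency) — met.
(B) past probation — not met.
(i): T OR F → true.
(ii) hours reduced — met.
(iii) non-exempt — satisfied.
(c): T AND T AND T → true.
(3) = F OR F OR T = true.
So Overall is satisfied (T AND T AND T).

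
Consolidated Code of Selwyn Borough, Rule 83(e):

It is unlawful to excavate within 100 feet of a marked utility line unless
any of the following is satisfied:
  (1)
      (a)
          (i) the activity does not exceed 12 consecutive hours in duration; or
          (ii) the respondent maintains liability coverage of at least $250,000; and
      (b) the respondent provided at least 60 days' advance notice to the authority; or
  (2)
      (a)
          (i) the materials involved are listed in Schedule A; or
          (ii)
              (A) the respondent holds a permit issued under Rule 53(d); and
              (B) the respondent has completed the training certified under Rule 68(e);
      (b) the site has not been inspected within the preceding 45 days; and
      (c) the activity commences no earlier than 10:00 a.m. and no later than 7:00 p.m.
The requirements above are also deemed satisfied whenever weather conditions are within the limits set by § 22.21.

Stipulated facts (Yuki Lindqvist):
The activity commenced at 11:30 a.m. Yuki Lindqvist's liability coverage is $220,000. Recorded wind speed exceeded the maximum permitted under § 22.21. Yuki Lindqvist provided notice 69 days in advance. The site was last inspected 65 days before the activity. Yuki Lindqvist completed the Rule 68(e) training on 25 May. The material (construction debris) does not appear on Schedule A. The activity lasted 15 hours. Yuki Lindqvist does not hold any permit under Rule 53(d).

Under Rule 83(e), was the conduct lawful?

(i) ≤ 12 hrs duration — not met.
(ii) coverage ≥ $250,000 — not met.
So (a) is not satisfied (F OR F).
(b) ≥60 days' notice — satisfied.
So (1) is not satisfied (F AND T).
(i) Schedule A material — not met.
(A) holds permit — not met.
(B) training certified — satisfied.
(ii) = F AND T = false.
(a) = F OR F = false.
(b) not (site inspected) — holds.
(c) start within hours — holds.
(2): F AND T AND T → false.
Overall: F OR F → false.
Exception (weather ok) — not satisfied.
Result: main false OR exception false → false.

No — unlawful.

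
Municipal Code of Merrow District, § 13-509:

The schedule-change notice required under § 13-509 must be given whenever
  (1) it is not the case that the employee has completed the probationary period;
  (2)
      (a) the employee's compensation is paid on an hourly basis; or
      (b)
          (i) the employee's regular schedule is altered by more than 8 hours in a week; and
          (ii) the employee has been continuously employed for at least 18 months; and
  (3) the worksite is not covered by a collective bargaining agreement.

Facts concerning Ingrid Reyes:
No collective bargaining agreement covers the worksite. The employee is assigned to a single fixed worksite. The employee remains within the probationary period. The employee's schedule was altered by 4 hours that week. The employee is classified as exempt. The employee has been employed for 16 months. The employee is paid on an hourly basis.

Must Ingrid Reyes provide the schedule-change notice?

Yes — required.

(1) not (past probation) — met.
(a) hourly-paid — holds.
(i) schedule shift > 8h — not satisfied.
(ii) tenure ≥ 18 mo. — not satisfied.
So (b) is not satisfied (F AND F).
So (2) is satisfied (T OR F).
(3) no CBA — holds.
Overall = T AND T AND T = true.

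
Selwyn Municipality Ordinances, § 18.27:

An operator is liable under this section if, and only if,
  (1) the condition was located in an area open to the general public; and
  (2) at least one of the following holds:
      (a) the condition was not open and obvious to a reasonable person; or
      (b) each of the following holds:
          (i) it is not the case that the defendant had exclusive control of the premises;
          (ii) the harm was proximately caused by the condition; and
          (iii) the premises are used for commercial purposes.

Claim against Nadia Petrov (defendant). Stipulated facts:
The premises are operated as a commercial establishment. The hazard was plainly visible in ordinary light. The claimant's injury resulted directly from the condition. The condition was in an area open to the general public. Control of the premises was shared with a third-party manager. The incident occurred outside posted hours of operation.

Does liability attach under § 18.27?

Yes — liable.

(1) public area — satisfied.
(a) not open/obvious — fails.
(i) not (exclusive control) — holds.
(ii) proximate cause — met.
(iii) commercial use — met.
(b) = T AND T AND T = true.
So (2) is satisfied (F OR T).
So Overall is satisfied (T AND T).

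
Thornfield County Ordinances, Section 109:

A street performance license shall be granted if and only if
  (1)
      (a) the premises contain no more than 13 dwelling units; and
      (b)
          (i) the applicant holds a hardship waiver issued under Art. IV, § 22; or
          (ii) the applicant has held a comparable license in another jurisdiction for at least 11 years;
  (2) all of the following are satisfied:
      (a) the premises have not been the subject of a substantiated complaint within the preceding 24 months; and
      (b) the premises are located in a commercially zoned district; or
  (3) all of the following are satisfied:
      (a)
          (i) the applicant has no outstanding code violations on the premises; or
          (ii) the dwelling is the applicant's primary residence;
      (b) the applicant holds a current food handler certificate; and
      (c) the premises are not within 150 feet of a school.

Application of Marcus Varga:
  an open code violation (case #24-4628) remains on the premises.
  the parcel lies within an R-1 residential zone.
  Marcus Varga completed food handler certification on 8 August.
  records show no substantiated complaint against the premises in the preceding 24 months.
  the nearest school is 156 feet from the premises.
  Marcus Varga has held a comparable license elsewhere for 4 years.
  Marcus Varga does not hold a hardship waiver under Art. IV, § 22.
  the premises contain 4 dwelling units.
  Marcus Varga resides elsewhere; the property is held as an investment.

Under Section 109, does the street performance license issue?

No — denied.

(a) ≤ 13 units — satisfied.
(i) hardship waiver — not met.
(ii) prior license ≥ 11 yr — not satisfied.
(b): F OR F → false.
(1): T AND F → false.
(a) no complaint in 24 mo. — satisfied.
(b) commercially zoned — not satisfied.
(2): T AND F → false.
(i) no code violations — not met.
(ii) primary residence — not satisfied.
So (a) is not satisfied (F OR F).
(b) food handler cert. — holds.
(c) ≥150 ft from school — holds.
So (3) is not satisfied (F AND T AND T).
So Overall is not satisfied (F OR F OR F).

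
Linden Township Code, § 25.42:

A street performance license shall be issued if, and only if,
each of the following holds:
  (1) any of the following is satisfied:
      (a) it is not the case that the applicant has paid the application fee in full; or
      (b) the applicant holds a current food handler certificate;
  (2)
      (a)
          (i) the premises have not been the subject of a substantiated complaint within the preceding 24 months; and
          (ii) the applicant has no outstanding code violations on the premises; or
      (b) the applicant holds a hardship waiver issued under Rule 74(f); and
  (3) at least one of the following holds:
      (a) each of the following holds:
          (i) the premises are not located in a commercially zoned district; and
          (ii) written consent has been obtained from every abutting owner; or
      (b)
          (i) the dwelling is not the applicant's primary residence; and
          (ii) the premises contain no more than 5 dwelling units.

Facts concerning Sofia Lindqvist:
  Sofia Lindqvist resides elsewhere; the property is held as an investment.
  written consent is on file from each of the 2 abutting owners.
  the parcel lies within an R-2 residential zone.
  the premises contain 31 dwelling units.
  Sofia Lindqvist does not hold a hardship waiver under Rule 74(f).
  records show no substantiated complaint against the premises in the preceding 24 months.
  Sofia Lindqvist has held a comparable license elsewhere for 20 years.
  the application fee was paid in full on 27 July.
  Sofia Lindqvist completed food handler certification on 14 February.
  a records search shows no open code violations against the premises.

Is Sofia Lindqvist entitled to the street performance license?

Yes — granted.

(a) not (fee paid) — not met.
(b) food handler cert. — holds.
(1): F OR T → true.
(i) no complaint in 24 mo. — holds.
(ii) no code violations — satisfied.
(a): T AND T → true.
(b) hardship waiver — not met.
So (2) is satisfied (T OR F).
(i) not (commercially zoned) — met.
(ii) all abutters consent — holds.
(a): T AND T → true.
(i) not (primary residence) — met.
(ii) ≤ 5 units — not satisfied.
(b) = T AND F = false.
(3) = T OR F = true.
Overall: T AND T AND T → true.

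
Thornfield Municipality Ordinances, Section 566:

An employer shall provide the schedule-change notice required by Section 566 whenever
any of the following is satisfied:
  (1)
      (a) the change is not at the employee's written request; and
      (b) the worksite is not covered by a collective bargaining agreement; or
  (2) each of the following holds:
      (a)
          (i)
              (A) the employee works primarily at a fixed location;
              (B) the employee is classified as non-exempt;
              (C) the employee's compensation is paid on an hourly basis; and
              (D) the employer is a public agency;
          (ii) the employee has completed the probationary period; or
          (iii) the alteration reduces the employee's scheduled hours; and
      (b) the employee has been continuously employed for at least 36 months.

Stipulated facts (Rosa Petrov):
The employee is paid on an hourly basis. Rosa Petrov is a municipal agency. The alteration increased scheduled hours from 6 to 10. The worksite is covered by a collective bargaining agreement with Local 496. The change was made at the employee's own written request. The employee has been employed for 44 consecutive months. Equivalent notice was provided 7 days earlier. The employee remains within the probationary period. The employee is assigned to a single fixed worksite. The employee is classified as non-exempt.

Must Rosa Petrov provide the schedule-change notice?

(a) not employee-requested — fails.
(b) no CBA — not met.
So (1) is not satisfied (F AND F).
(A) fixed location — met.
(B) non-exempt — met.
(C) hourly-paid — satisfied.
(D) public agency — met.
(i) = T AND T AND T AND T = true.
(ii) past probation — fails.
(iii) hours reduced — not satisfied.
(a) = T OR F OR F = true.
(b) tenure ≥ 36 mo. — holds.
(2): T AND T → true.
Overall = F OR T = true.

Yes — required.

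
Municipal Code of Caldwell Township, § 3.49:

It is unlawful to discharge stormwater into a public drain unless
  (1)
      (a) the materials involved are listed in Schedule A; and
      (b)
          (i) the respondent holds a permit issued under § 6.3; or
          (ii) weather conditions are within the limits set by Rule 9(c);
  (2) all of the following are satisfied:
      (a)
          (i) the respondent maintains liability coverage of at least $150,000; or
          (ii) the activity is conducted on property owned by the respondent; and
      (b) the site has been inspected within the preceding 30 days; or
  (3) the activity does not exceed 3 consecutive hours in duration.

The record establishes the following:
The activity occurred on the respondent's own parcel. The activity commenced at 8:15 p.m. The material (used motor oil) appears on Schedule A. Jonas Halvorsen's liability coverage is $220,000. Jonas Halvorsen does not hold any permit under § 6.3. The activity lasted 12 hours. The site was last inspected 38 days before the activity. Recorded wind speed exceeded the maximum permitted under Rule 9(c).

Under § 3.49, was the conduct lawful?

(a) Schedule A material — holds.
(i) holds permit — not met.
(ii) weather ok — fails.
(b): F OR F → false.
(1): T AND F → false.
(i) coverage ≥ $150,000 — holds.
(ii) own property — met.
(a): T OR T → true.
(b) site inspected — not satisfied.
(2): T AND F → false.
(3) ≤ 3 hrs duration — fails.
Overall = F OR F OR F = false.

No — unlawful.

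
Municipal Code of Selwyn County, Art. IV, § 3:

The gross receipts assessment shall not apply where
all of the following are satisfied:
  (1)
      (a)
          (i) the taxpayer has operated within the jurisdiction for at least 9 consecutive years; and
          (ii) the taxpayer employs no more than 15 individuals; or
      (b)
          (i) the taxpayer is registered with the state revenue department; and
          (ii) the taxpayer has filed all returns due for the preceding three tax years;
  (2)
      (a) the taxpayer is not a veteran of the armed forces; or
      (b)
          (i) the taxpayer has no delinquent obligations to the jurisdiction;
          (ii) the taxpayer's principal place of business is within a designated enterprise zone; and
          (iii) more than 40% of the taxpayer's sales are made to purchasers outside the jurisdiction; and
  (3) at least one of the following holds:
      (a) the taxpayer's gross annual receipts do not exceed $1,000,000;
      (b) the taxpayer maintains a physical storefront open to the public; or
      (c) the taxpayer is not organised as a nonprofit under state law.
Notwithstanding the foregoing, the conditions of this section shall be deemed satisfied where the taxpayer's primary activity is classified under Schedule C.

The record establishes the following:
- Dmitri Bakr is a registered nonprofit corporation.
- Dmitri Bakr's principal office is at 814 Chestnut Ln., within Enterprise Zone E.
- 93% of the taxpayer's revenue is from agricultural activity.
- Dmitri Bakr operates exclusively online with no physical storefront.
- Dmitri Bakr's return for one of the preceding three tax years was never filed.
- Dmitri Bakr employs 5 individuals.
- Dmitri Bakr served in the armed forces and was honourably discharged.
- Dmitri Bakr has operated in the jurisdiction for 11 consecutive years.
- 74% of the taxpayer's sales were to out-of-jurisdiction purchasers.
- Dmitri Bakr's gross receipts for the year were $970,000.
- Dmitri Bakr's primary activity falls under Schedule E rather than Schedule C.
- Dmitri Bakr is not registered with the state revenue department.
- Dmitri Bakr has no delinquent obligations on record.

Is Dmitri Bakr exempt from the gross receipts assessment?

(i) ≥ 9 yrs in jurisdiction — met.
(ii) ≤ 15 employees — met.
(a): T AND T → true.
(i) state-registered — fails.
(ii) returns current — not satisfied.
(b): F AND F → false.
(1): T OR F → true.
(a) not (veteran) — fails.
(i) no delinquency — satisfied.
(ii) in enterprise zone — holds.
(iii) >40% out-of-jur. sales — met.
So (b) is satisfied (T AND T AND T).
(2): F OR T → true.
(a) receipts ≤ $1,000,000 — met.
(b) has storefront — not met.
(c) not (nonprofit) — not satisfied.
(3) = T OR F OR F = true.
Overall = T AND T AND T = true.
Exception (Schedule C activity) — not satisfied.
Result: main true OR exception false → true.

Yes — exempt.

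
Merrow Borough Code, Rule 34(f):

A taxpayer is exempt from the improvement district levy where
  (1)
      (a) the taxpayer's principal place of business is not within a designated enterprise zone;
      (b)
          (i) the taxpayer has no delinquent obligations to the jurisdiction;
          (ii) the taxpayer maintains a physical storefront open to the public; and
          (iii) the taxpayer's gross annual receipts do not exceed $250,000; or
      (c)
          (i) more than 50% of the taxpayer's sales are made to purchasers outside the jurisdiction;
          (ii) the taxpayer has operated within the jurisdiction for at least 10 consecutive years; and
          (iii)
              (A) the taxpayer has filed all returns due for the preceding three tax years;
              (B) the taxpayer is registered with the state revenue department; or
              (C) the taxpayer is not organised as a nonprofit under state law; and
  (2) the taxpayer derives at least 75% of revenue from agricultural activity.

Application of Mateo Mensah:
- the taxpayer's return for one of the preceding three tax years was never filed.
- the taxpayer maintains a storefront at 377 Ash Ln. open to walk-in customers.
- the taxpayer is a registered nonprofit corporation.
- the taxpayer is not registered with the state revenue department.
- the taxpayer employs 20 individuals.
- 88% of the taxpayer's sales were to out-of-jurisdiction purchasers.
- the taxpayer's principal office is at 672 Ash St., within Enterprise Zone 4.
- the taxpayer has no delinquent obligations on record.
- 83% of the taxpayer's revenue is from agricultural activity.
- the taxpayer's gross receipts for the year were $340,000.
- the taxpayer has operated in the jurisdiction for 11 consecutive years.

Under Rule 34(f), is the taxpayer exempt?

(a) not (in enterprise zone) — not met.
(i) no delinquency — met.
(ii) has storefront — met.
(iii) receipts ≤ $250,000 — fails.
(b): T AND T AND F → false.
(i) >50% out-of-jur. sales — met.
(ii) ≥ 10 yrs in jurisdiction — met.
(A) returns current — not satisfied.
(B) state-registered — fails.
(C) not (nonprofit) — fails.
(iii) = F OR F OR F = false.
(c) = T AND T AND F = false.
(1): F OR F OR F → false.
(2) ≥75% agricultural — met.
So Overall is not satisfied (F AND T).

No — not exempt.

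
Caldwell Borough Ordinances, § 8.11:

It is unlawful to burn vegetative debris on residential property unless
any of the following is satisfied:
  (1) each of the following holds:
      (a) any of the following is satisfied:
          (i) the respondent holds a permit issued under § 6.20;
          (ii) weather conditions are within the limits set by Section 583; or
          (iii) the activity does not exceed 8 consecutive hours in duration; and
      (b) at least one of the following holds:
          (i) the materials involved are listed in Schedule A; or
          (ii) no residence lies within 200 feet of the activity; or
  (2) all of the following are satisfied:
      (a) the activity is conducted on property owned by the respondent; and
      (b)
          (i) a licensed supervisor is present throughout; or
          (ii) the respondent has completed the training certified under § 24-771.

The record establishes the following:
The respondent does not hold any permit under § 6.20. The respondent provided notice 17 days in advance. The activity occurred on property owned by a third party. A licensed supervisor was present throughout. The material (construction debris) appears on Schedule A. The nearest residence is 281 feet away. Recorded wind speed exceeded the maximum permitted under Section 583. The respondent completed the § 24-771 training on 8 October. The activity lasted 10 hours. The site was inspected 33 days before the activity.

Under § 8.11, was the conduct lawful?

No — unlawful.

(i) holds permit — not met.
(ii) weather ok — not met.
(iii) ≤ 8 hrs duration — not satisfied.
(a): F OR F OR F → false.
(i) Schedule A material — satisfied.
(ii) no residence in 200 ft — met.
(b): T OR T → true.
So (1) is not satisfied (F AND T).
(a) own property — not met.
(i) supervisor present — satisfied.
(ii) training certified — satisfied.
(b) = T OR T = true.
(2) = F AND T = false.
So Overall is not satisfied (F OR F).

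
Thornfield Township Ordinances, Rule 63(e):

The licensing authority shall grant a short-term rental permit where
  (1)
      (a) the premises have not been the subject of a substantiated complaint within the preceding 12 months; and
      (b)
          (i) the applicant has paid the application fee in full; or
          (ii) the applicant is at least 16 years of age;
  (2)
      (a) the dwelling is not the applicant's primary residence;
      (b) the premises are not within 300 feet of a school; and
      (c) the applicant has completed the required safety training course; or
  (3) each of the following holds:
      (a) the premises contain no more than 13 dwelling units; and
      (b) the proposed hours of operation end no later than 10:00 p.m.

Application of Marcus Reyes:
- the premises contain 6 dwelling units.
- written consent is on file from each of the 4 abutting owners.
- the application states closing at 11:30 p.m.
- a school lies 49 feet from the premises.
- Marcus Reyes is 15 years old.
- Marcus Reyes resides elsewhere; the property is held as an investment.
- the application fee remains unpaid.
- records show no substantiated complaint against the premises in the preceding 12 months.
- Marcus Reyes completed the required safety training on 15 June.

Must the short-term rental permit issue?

(a) no complaint in 12 mo. — satisfied.
(i) fee paid — not satisfied.
(ii) age ≥ 16 — not met.
So (b) is not satisfied (F OR F).
(1) = T AND F = false.
(a) not (primary residence) — satisfied.
(b) ≥300 ft from school — not met.
(c) safety training — satisfied.
(2) = T AND F AND T = false.
(a) ≤ 13 units — holds.
(b) closes by 10 p.m. — not met.
(3) = T AND F = false.
Overall = F OR F OR F = false.

No — denied.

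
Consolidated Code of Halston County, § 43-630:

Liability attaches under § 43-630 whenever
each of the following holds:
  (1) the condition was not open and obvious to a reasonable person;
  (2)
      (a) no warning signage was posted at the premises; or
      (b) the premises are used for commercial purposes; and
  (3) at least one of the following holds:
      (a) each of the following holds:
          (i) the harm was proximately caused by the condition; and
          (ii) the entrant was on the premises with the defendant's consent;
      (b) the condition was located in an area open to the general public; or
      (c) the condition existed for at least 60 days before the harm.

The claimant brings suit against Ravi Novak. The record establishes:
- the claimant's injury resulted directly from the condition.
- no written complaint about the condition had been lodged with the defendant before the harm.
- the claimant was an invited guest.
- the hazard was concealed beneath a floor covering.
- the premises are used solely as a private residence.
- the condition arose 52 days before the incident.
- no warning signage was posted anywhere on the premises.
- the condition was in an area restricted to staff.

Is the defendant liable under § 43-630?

(1) not open/obvious — met.
(a) no signage posted — holds.
(b) commercial use — not satisfied.
(2) = T OR F = true.
(i) proximate cause — holds.
(ii) consent to enter — holds.
So (a) is satisfied (T AND T).
(b) public area — not satisfied.
(c) condition ≥60 days old — not satisfied.
(3): T OR F OR F → true.
Overall: T AND T AND T → true.

Yes — liable.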